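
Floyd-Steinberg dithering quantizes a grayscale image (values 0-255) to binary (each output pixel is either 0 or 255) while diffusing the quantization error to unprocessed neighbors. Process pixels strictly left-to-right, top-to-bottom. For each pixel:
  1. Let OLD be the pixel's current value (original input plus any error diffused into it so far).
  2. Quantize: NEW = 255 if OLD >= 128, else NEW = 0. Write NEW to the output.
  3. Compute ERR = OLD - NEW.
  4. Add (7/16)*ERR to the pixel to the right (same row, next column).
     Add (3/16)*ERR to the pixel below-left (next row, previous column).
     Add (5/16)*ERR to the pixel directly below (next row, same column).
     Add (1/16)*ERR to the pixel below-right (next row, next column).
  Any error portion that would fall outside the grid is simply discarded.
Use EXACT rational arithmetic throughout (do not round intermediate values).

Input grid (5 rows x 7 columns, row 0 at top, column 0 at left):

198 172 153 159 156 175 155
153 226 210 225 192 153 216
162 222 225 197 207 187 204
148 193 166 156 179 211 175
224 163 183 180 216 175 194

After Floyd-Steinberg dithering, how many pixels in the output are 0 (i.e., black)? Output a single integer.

Answer: 9

Derivation:
(0,0): OLD=198 → NEW=255, ERR=-57
(0,1): OLD=2353/16 → NEW=255, ERR=-1727/16
(0,2): OLD=27079/256 → NEW=0, ERR=27079/256
(0,3): OLD=840817/4096 → NEW=255, ERR=-203663/4096
(0,4): OLD=8797975/65536 → NEW=255, ERR=-7913705/65536
(0,5): OLD=128104865/1048576 → NEW=0, ERR=128104865/1048576
(0,6): OLD=3497202535/16777216 → NEW=255, ERR=-780987545/16777216
(1,0): OLD=29427/256 → NEW=0, ERR=29427/256
(1,1): OLD=530085/2048 → NEW=255, ERR=7845/2048
(1,2): OLD=14985609/65536 → NEW=255, ERR=-1726071/65536
(1,3): OLD=47686293/262144 → NEW=255, ERR=-19160427/262144
(1,4): OLD=2383813983/16777216 → NEW=255, ERR=-1894376097/16777216
(1,5): OLD=16844755087/134217728 → NEW=0, ERR=16844755087/134217728
(1,6): OLD=566927674497/2147483648 → NEW=255, ERR=19319344257/2147483648
(2,0): OLD=6509031/32768 → NEW=255, ERR=-1846809/32768
(2,1): OLD=210538845/1048576 → NEW=255, ERR=-56848035/1048576
(2,2): OLD=3012943191/16777216 → NEW=255, ERR=-1265246889/16777216
(2,3): OLD=15884358751/134217728 → NEW=0, ERR=15884358751/134217728
(2,4): OLD=260334354575/1073741824 → NEW=255, ERR=-13469810545/1073741824
(2,5): OLD=7399752026501/34359738368 → NEW=255, ERR=-1361981257339/34359738368
(2,6): OLD=108474122074611/549755813888 → NEW=255, ERR=-31713610466829/549755813888
(3,0): OLD=2016994423/16777216 → NEW=0, ERR=2016994423/16777216
(3,1): OLD=28318927147/134217728 → NEW=255, ERR=-5906593493/134217728
(3,2): OLD=152451391665/1073741824 → NEW=255, ERR=-121352773455/1073741824
(3,3): OLD=586144824007/4294967296 → NEW=255, ERR=-509071836473/4294967296
(3,4): OLD=67723550224503/549755813888 → NEW=0, ERR=67723550224503/549755813888
(3,5): OLD=1059522302135381/4398046511104 → NEW=255, ERR=-61979558196139/4398046511104
(3,6): OLD=10437795304105675/70368744177664 → NEW=255, ERR=-7506234461198645/70368744177664
(4,0): OLD=543996333593/2147483648 → NEW=255, ERR=-3611996647/2147483648
(4,1): OLD=4632884543429/34359738368 → NEW=255, ERR=-4128848740411/34359738368
(4,2): OLD=38557116996267/549755813888 → NEW=0, ERR=38557116996267/549755813888
(4,3): OLD=834214309146569/4398046511104 → NEW=255, ERR=-287287551184951/4398046511104
(4,4): OLD=7595174828962059/35184372088832 → NEW=255, ERR=-1376840053690101/35184372088832
(4,5): OLD=158948269335247115/1125899906842624 → NEW=255, ERR=-128156206909622005/1125899906842624
(4,6): OLD=1981334338678047677/18014398509481984 → NEW=0, ERR=1981334338678047677/18014398509481984
Output grid:
  Row 0: ##.##.#  (2 black, running=2)
  Row 1: .####.#  (2 black, running=4)
  Row 2: ###.###  (1 black, running=5)
  Row 3: .###.##  (2 black, running=7)
  Row 4: ##.###.  (2 black, running=9)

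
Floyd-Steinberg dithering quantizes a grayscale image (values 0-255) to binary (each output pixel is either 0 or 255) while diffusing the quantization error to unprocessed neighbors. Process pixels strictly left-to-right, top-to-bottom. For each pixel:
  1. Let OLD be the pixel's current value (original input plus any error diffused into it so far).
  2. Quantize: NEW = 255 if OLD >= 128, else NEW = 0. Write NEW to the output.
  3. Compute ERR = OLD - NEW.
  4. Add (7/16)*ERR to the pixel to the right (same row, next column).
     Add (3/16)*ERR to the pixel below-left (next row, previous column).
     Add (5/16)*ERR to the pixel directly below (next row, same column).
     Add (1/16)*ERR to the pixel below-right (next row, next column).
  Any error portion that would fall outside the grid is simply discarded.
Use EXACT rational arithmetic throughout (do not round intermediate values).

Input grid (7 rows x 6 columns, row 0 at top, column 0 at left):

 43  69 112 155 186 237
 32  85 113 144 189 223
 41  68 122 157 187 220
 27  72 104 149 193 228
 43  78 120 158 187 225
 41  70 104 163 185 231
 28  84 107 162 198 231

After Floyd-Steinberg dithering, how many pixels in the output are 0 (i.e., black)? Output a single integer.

(0,0): OLD=43 → NEW=0, ERR=43
(0,1): OLD=1405/16 → NEW=0, ERR=1405/16
(0,2): OLD=38507/256 → NEW=255, ERR=-26773/256
(0,3): OLD=447469/4096 → NEW=0, ERR=447469/4096
(0,4): OLD=15321979/65536 → NEW=255, ERR=-1389701/65536
(0,5): OLD=238784605/1048576 → NEW=255, ERR=-28602275/1048576
(1,0): OLD=15847/256 → NEW=0, ERR=15847/256
(1,1): OLD=251089/2048 → NEW=0, ERR=251089/2048
(1,2): OLD=10481061/65536 → NEW=255, ERR=-6230619/65536
(1,3): OLD=33038785/262144 → NEW=0, ERR=33038785/262144
(1,4): OLD=4013548963/16777216 → NEW=255, ERR=-264641117/16777216
(1,5): OLD=55364673413/268435456 → NEW=255, ERR=-13086367867/268435456
(2,0): OLD=2730635/32768 → NEW=0, ERR=2730635/32768
(2,1): OLD=135071273/1048576 → NEW=255, ERR=-132315607/1048576
(2,2): OLD=1147184571/16777216 → NEW=0, ERR=1147184571/16777216
(2,3): OLD=29179053987/134217728 → NEW=255, ERR=-5046466653/134217728
(2,4): OLD=705909674089/4294967296 → NEW=255, ERR=-389306986391/4294967296
(2,5): OLD=11278478421871/68719476736 → NEW=255, ERR=-6244988145809/68719476736
(3,0): OLD=492939611/16777216 → NEW=0, ERR=492939611/16777216
(3,1): OLD=8516160191/134217728 → NEW=0, ERR=8516160191/134217728
(3,2): OLD=148381502957/1073741824 → NEW=255, ERR=-125422662163/1073741824
(3,3): OLD=5045691119623/68719476736 → NEW=0, ERR=5045691119623/68719476736
(3,4): OLD=97531133861543/549755813888 → NEW=255, ERR=-42656598679897/549755813888
(3,5): OLD=1407282198213737/8796093022208 → NEW=255, ERR=-835721522449303/8796093022208
(4,0): OLD=137607861877/2147483648 → NEW=0, ERR=137607861877/2147483648
(4,1): OLD=3635167738353/34359738368 → NEW=0, ERR=3635167738353/34359738368
(4,2): OLD=162195839154563/1099511627776 → NEW=255, ERR=-118179625928317/1099511627776
(4,3): OLD=1971590904955055/17592186044416 → NEW=0, ERR=1971590904955055/17592186044416
(4,4): OLD=55889268982722207/281474976710656 → NEW=255, ERR=-15886850078495073/281474976710656
(4,5): OLD=746546343492900345/4503599627370496 → NEW=255, ERR=-401871561486576135/4503599627370496
(5,0): OLD=44454120534627/549755813888 → NEW=0, ERR=44454120534627/549755813888
(5,1): OLD=2151353896226451/17592186044416 → NEW=0, ERR=2151353896226451/17592186044416
(5,2): OLD=21327241687064961/140737488355328 → NEW=255, ERR=-14560817843543679/140737488355328
(5,3): OLD=610048027375049371/4503599627370496 → NEW=255, ERR=-538369877604427109/4503599627370496
(5,4): OLD=948778791839354779/9007199254740992 → NEW=0, ERR=948778791839354779/9007199254740992
(5,5): OLD=35404965171020586199/144115188075855872 → NEW=255, ERR=-1344407788322661161/144115188075855872
(6,0): OLD=21448020322118041/281474976710656 → NEW=0, ERR=21448020322118041/281474976710656
(6,1): OLD=635942425304530981/4503599627370496 → NEW=255, ERR=-512475479674945499/4503599627370496
(6,2): OLD=182185078496843037/18014398509481984 → NEW=0, ERR=182185078496843037/18014398509481984
(6,3): OLD=41030107001029199369/288230376151711744 → NEW=255, ERR=-32468638917657295351/288230376151711744
(6,4): OLD=795115847022699200233/4611686018427387904 → NEW=255, ERR=-380864087676284715287/4611686018427387904
(6,5): OLD=14649412405663756547263/73786976294838206464 → NEW=255, ERR=-4166266549519986101057/73786976294838206464
Output grid:
  Row 0: ..#.##  (3 black, running=3)
  Row 1: ..#.##  (3 black, running=6)
  Row 2: .#.###  (2 black, running=8)
  Row 3: ..#.##  (3 black, running=11)
  Row 4: ..#.##  (3 black, running=14)
  Row 5: ..##.#  (3 black, running=17)
  Row 6: .#.###  (2 black, running=19)

Answer: 19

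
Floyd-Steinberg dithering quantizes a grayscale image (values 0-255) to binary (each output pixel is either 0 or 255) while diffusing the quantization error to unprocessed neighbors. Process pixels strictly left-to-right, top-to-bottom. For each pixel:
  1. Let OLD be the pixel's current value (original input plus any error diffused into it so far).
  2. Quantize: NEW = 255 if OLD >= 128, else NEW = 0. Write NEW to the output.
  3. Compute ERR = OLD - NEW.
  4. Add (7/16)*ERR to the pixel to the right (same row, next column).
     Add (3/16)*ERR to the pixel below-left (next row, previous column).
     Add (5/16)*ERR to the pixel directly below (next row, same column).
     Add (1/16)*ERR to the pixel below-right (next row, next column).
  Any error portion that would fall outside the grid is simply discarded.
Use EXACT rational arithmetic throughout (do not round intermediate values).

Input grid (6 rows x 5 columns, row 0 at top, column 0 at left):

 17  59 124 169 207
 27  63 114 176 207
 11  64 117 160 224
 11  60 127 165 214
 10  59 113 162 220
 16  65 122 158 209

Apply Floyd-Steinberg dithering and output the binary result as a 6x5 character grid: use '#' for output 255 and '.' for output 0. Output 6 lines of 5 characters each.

(0,0): OLD=17 → NEW=0, ERR=17
(0,1): OLD=1063/16 → NEW=0, ERR=1063/16
(0,2): OLD=39185/256 → NEW=255, ERR=-26095/256
(0,3): OLD=509559/4096 → NEW=0, ERR=509559/4096
(0,4): OLD=17132865/65536 → NEW=255, ERR=421185/65536
(1,0): OLD=11461/256 → NEW=0, ERR=11461/256
(1,1): OLD=174691/2048 → NEW=0, ERR=174691/2048
(1,2): OLD=9629983/65536 → NEW=255, ERR=-7081697/65536
(1,3): OLD=42581363/262144 → NEW=255, ERR=-24265357/262144
(1,4): OLD=739398905/4194304 → NEW=255, ERR=-330148615/4194304
(2,0): OLD=1342961/32768 → NEW=0, ERR=1342961/32768
(2,1): OLD=95549803/1048576 → NEW=0, ERR=95549803/1048576
(2,2): OLD=1863504641/16777216 → NEW=0, ERR=1863504641/16777216
(2,3): OLD=42454593395/268435456 → NEW=255, ERR=-25996447885/268435456
(2,4): OLD=649602256741/4294967296 → NEW=255, ERR=-445614403739/4294967296
(3,0): OLD=686072545/16777216 → NEW=0, ERR=686072545/16777216
(3,1): OLD=17415364685/134217728 → NEW=255, ERR=-16810155955/134217728
(3,2): OLD=405670440415/4294967296 → NEW=0, ERR=405670440415/4294967296
(3,3): OLD=1404863111303/8589934592 → NEW=255, ERR=-785570209657/8589934592
(3,4): OLD=18624914205699/137438953472 → NEW=255, ERR=-16422018929661/137438953472
(4,0): OLD=-1512729585/2147483648 → NEW=0, ERR=-1512729585/2147483648
(4,1): OLD=2736291853199/68719476736 → NEW=0, ERR=2736291853199/68719476736
(4,2): OLD=148392007263553/1099511627776 → NEW=255, ERR=-131983457819327/1099511627776
(4,3): OLD=1133008178713999/17592186044416 → NEW=0, ERR=1133008178713999/17592186044416
(4,4): OLD=57736612222981737/281474976710656 → NEW=255, ERR=-14039506838235543/281474976710656
(5,0): OLD=25559024870413/1099511627776 → NEW=0, ERR=25559024870413/1099511627776
(5,1): OLD=572291862115175/8796093022208 → NEW=0, ERR=572291862115175/8796093022208
(5,2): OLD=35892871853327263/281474976710656 → NEW=0, ERR=35892871853327263/281474976710656
(5,3): OLD=244388303169623697/1125899906842624 → NEW=255, ERR=-42716173075245423/1125899906842624
(5,4): OLD=3257718463628001771/18014398509481984 → NEW=255, ERR=-1335953156289904149/18014398509481984
Row 0: ..#.#
Row 1: ..###
Row 2: ...##
Row 3: .#.##
Row 4: ..#.#
Row 5: ...##

Answer: ..#.#
..###
...##
.#.##
..#.#
...##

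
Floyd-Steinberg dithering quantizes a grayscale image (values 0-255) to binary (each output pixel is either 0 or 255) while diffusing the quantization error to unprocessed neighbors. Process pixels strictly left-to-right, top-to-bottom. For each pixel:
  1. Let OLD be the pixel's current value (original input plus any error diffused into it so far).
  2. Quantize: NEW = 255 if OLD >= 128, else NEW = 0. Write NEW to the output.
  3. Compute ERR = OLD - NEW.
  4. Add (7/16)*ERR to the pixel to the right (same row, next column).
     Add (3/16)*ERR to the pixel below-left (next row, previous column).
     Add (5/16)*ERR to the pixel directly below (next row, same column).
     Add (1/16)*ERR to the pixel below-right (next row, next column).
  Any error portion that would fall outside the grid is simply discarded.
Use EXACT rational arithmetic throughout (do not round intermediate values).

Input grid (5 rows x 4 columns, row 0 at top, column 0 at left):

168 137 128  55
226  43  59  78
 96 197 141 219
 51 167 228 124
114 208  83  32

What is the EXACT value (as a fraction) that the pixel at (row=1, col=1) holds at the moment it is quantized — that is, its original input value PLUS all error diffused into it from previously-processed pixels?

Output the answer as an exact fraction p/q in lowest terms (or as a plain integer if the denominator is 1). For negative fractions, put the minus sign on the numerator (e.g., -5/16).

(0,0): OLD=168 → NEW=255, ERR=-87
(0,1): OLD=1583/16 → NEW=0, ERR=1583/16
(0,2): OLD=43849/256 → NEW=255, ERR=-21431/256
(0,3): OLD=75263/4096 → NEW=0, ERR=75263/4096
(1,0): OLD=55645/256 → NEW=255, ERR=-9635/256
(1,1): OLD=74379/2048 → NEW=0, ERR=74379/2048
Target (1,1): original=43, with diffused error = 74379/2048

Answer: 74379/2048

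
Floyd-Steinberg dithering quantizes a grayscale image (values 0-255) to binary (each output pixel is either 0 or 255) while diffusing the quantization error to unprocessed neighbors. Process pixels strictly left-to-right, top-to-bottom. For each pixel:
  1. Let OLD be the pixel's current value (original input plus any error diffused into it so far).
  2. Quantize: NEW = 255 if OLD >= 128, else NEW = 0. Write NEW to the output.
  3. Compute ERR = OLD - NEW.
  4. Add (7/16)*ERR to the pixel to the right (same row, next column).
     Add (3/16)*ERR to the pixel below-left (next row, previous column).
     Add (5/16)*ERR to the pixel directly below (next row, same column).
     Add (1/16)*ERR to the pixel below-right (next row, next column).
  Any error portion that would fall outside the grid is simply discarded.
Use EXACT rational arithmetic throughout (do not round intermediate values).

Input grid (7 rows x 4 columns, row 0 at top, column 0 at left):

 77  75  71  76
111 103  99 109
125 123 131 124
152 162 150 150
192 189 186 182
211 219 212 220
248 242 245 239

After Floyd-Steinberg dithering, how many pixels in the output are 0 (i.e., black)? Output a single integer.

(0,0): OLD=77 → NEW=0, ERR=77
(0,1): OLD=1739/16 → NEW=0, ERR=1739/16
(0,2): OLD=30349/256 → NEW=0, ERR=30349/256
(0,3): OLD=523739/4096 → NEW=0, ERR=523739/4096
(1,0): OLD=39793/256 → NEW=255, ERR=-25487/256
(1,1): OLD=246679/2048 → NEW=0, ERR=246679/2048
(1,2): OLD=14385891/65536 → NEW=255, ERR=-2325789/65536
(1,3): OLD=147682725/1048576 → NEW=255, ERR=-119704155/1048576
(2,0): OLD=3816557/32768 → NEW=0, ERR=3816557/32768
(2,1): OLD=208373247/1048576 → NEW=255, ERR=-59013633/1048576
(2,2): OLD=170730491/2097152 → NEW=0, ERR=170730491/2097152
(2,3): OLD=4084396207/33554432 → NEW=0, ERR=4084396207/33554432
(3,0): OLD=2983745053/16777216 → NEW=255, ERR=-1294445027/16777216
(3,1): OLD=35755947011/268435456 → NEW=255, ERR=-32695094269/268435456
(3,2): OLD=607564967677/4294967296 → NEW=255, ERR=-487651692803/4294967296
(3,3): OLD=9858029278827/68719476736 → NEW=255, ERR=-7665437288853/68719476736
(4,0): OLD=622992835865/4294967296 → NEW=255, ERR=-472223824615/4294967296
(4,1): OLD=2636236891979/34359738368 → NEW=0, ERR=2636236891979/34359738368
(4,2): OLD=171038087830379/1099511627776 → NEW=255, ERR=-109337377252501/1099511627776
(4,3): OLD=1698342402850397/17592186044416 → NEW=0, ERR=1698342402850397/17592186044416
(5,0): OLD=105018234421705/549755813888 → NEW=255, ERR=-35169498119735/549755813888
(5,1): OLD=3333212241908511/17592186044416 → NEW=255, ERR=-1152795199417569/17592186044416
(5,2): OLD=1540653718243139/8796093022208 → NEW=255, ERR=-702350002419901/8796093022208
(5,3): OLD=58833908820677675/281474976710656 → NEW=255, ERR=-12942210240539605/281474976710656
(6,0): OLD=60720288926832381/281474976710656 → NEW=255, ERR=-11055830134384899/281474976710656
(6,1): OLD=834824299659945403/4503599627370496 → NEW=255, ERR=-313593605319531077/4503599627370496
(6,2): OLD=12744597633263881517/72057594037927936 → NEW=255, ERR=-5630088846407742163/72057594037927936
(6,3): OLD=213817937348467708731/1152921504606846976 → NEW=255, ERR=-80177046326278270149/1152921504606846976
Output grid:
  Row 0: ....  (4 black, running=4)
  Row 1: #.##  (1 black, running=5)
  Row 2: .#..  (3 black, running=8)
  Row 3: ####  (0 black, running=8)
  Row 4: #.#.  (2 black, running=10)
  Row 5: ####  (0 black, running=10)
  Row 6: ####  (0 black, running=10)

Answer: 10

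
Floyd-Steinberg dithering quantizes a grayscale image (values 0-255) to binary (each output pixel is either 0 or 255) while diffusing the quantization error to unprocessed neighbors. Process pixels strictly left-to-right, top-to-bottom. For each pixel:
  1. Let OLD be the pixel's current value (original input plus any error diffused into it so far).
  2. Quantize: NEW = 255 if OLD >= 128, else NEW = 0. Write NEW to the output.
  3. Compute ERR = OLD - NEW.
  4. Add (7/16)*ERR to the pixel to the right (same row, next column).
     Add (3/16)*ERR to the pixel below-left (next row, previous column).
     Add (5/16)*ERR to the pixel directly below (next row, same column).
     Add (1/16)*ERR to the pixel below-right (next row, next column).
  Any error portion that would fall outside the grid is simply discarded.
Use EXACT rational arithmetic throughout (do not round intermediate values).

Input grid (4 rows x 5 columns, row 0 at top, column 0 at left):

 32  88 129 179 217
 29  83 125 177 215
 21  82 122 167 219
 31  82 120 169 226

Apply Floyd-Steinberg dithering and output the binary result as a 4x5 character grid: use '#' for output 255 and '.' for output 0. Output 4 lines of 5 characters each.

(0,0): OLD=32 → NEW=0, ERR=32
(0,1): OLD=102 → NEW=0, ERR=102
(0,2): OLD=1389/8 → NEW=255, ERR=-651/8
(0,3): OLD=18355/128 → NEW=255, ERR=-14285/128
(0,4): OLD=344421/2048 → NEW=255, ERR=-177819/2048
(1,0): OLD=465/8 → NEW=0, ERR=465/8
(1,1): OLD=8131/64 → NEW=0, ERR=8131/64
(1,2): OLD=287955/2048 → NEW=255, ERR=-234285/2048
(1,3): OLD=579257/8192 → NEW=0, ERR=579257/8192
(1,4): OLD=27764659/131072 → NEW=255, ERR=-5658701/131072
(2,0): OLD=64497/1024 → NEW=0, ERR=64497/1024
(2,1): OLD=4307079/32768 → NEW=255, ERR=-4048761/32768
(2,2): OLD=27993165/524288 → NEW=0, ERR=27993165/524288
(2,3): OLD=1654330559/8388608 → NEW=255, ERR=-484764481/8388608
(2,4): OLD=24782705913/134217728 → NEW=255, ERR=-9442814727/134217728
(3,0): OLD=14426165/524288 → NEW=0, ERR=14426165/524288
(3,1): OLD=290975045/4194304 → NEW=0, ERR=290975045/4194304
(3,2): OLD=19928454931/134217728 → NEW=255, ERR=-14297065709/134217728
(3,3): OLD=6340685129/67108864 → NEW=0, ERR=6340685129/67108864
(3,4): OLD=519130590923/2147483648 → NEW=255, ERR=-28477739317/2147483648
Row 0: ..###
Row 1: ..#.#
Row 2: .#.##
Row 3: ..#.#

Answer: ..###
..#.#
.#.##
..#.#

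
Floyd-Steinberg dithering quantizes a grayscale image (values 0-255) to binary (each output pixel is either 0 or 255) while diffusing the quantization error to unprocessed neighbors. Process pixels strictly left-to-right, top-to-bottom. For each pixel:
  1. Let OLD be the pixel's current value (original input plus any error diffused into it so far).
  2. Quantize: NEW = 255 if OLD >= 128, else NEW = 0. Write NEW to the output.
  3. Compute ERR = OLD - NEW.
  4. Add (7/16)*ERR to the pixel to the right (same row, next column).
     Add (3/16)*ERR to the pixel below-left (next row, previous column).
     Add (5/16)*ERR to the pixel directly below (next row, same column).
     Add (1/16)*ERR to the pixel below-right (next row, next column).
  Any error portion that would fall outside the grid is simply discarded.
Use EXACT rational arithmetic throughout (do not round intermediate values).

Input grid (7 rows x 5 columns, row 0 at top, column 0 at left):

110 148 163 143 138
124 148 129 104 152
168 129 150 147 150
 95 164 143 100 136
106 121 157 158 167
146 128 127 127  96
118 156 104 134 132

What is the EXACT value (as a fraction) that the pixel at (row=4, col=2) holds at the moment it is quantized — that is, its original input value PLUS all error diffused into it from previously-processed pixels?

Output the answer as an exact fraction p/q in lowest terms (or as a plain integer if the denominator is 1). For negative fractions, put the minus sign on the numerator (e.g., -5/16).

Answer: 74820052511983/549755813888

Derivation:
(0,0): OLD=110 → NEW=0, ERR=110
(0,1): OLD=1569/8 → NEW=255, ERR=-471/8
(0,2): OLD=17567/128 → NEW=255, ERR=-15073/128
(0,3): OLD=187353/2048 → NEW=0, ERR=187353/2048
(0,4): OLD=5833455/32768 → NEW=255, ERR=-2522385/32768
(1,0): OLD=18859/128 → NEW=255, ERR=-13781/128
(1,1): OLD=68909/1024 → NEW=0, ERR=68909/1024
(1,2): OLD=4427441/32768 → NEW=255, ERR=-3928399/32768
(1,3): OLD=7647389/131072 → NEW=0, ERR=7647389/131072
(1,4): OLD=333841719/2097152 → NEW=255, ERR=-200932041/2097152
(2,0): OLD=2407999/16384 → NEW=255, ERR=-1769921/16384
(2,1): OLD=38566565/524288 → NEW=0, ERR=38566565/524288
(2,2): OLD=1341035311/8388608 → NEW=255, ERR=-798059729/8388608
(2,3): OLD=13173897757/134217728 → NEW=0, ERR=13173897757/134217728
(2,4): OLD=357872504715/2147483648 → NEW=255, ERR=-189735825525/2147483648
(3,0): OLD=629430095/8388608 → NEW=0, ERR=629430095/8388608
(3,1): OLD=13101332259/67108864 → NEW=255, ERR=-4011428061/67108864
(3,2): OLD=236480124401/2147483648 → NEW=0, ERR=236480124401/2147483648
(3,3): OLD=671466970121/4294967296 → NEW=255, ERR=-423749690359/4294967296
(3,4): OLD=4903807476557/68719476736 → NEW=0, ERR=4903807476557/68719476736
(4,0): OLD=126959552961/1073741824 → NEW=0, ERR=126959552961/1073741824
(4,1): OLD=6163708071745/34359738368 → NEW=255, ERR=-2598025212095/34359738368
(4,2): OLD=74820052511983/549755813888 → NEW=255, ERR=-65367680029457/549755813888
Target (4,2): original=157, with diffused error = 74820052511983/549755813888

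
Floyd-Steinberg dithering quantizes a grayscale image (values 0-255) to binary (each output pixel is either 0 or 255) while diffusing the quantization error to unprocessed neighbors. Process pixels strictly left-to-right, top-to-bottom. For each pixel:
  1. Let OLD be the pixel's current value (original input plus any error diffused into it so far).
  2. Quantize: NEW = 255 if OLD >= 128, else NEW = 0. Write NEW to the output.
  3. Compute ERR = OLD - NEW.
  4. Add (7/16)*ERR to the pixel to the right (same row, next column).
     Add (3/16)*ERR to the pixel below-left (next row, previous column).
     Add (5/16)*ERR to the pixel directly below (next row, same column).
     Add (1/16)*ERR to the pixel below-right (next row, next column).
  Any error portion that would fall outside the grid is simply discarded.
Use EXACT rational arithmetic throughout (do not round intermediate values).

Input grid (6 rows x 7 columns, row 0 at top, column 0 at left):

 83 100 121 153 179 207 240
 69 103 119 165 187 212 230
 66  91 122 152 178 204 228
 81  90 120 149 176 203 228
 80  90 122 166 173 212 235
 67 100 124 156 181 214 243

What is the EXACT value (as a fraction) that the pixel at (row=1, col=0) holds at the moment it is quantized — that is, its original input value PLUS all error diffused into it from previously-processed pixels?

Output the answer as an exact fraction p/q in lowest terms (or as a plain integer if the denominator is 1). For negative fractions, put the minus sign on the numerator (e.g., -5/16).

Answer: 18607/256

Derivation:
(0,0): OLD=83 → NEW=0, ERR=83
(0,1): OLD=2181/16 → NEW=255, ERR=-1899/16
(0,2): OLD=17683/256 → NEW=0, ERR=17683/256
(0,3): OLD=750469/4096 → NEW=255, ERR=-294011/4096
(0,4): OLD=9672867/65536 → NEW=255, ERR=-7038813/65536
(0,5): OLD=167783541/1048576 → NEW=255, ERR=-99603339/1048576
(0,6): OLD=3329308467/16777216 → NEW=255, ERR=-948881613/16777216
(1,0): OLD=18607/256 → NEW=0, ERR=18607/256
Target (1,0): original=69, with diffused error = 18607/256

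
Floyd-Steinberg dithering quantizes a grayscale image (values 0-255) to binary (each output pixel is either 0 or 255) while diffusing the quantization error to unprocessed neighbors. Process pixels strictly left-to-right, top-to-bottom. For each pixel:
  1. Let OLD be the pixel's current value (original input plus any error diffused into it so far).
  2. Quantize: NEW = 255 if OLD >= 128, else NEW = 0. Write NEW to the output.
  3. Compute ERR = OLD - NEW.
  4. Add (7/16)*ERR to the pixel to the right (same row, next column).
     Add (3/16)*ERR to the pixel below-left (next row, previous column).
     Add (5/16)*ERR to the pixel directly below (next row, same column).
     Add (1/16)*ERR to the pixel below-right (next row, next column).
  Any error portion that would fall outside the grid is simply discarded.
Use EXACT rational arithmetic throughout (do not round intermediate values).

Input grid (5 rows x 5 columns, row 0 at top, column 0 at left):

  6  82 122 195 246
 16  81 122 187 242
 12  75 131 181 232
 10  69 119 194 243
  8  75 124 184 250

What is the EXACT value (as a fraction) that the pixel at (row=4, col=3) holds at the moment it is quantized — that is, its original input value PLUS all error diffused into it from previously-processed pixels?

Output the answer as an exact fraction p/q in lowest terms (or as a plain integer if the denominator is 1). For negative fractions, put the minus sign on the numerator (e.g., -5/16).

Answer: 1556811681058013/8796093022208

Derivation:
(0,0): OLD=6 → NEW=0, ERR=6
(0,1): OLD=677/8 → NEW=0, ERR=677/8
(0,2): OLD=20355/128 → NEW=255, ERR=-12285/128
(0,3): OLD=313365/2048 → NEW=255, ERR=-208875/2048
(0,4): OLD=6598803/32768 → NEW=255, ERR=-1757037/32768
(1,0): OLD=4319/128 → NEW=0, ERR=4319/128
(1,1): OLD=107097/1024 → NEW=0, ERR=107097/1024
(1,2): OLD=4060941/32768 → NEW=0, ERR=4060941/32768
(1,3): OLD=25335593/131072 → NEW=255, ERR=-8087767/131072
(1,4): OLD=402387675/2097152 → NEW=255, ERR=-132386085/2097152
(2,0): OLD=690659/16384 → NEW=0, ERR=690659/16384
(2,1): OLD=79414833/524288 → NEW=255, ERR=-54278607/524288
(2,2): OLD=1001613139/8388608 → NEW=0, ERR=1001613139/8388608
(2,3): OLD=28167583177/134217728 → NEW=255, ERR=-6057937463/134217728
(2,4): OLD=405165223487/2147483648 → NEW=255, ERR=-142443106753/2147483648
(3,0): OLD=31555699/8388608 → NEW=0, ERR=31555699/8388608
(3,1): OLD=4249040695/67108864 → NEW=0, ERR=4249040695/67108864
(3,2): OLD=363097039181/2147483648 → NEW=255, ERR=-184511291059/2147483648
(3,3): OLD=589832356533/4294967296 → NEW=255, ERR=-505384303947/4294967296
(3,4): OLD=11542857652873/68719476736 → NEW=255, ERR=-5980608914807/68719476736
(4,0): OLD=22599284637/1073741824 → NEW=0, ERR=22599284637/1073741824
(4,1): OLD=3027761259485/34359738368 → NEW=0, ERR=3027761259485/34359738368
(4,2): OLD=64649431994899/549755813888 → NEW=0, ERR=64649431994899/549755813888
(4,3): OLD=1556811681058013/8796093022208 → NEW=255, ERR=-686192039605027/8796093022208
Target (4,3): original=184, with diffused error = 1556811681058013/8796093022208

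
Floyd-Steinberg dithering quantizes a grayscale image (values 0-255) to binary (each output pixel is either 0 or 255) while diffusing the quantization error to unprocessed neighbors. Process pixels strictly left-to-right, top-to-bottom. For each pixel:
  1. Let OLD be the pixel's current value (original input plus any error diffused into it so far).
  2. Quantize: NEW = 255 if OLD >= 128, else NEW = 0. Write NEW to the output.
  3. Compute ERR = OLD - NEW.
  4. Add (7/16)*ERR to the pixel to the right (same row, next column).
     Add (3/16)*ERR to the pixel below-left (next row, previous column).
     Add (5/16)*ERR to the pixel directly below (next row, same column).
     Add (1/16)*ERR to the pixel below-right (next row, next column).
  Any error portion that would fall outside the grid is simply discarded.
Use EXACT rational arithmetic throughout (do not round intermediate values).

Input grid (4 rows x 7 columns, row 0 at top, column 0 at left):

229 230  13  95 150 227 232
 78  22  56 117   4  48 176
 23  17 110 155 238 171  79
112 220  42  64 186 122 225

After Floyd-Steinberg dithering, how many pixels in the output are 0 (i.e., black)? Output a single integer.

Answer: 14

Derivation:
(0,0): OLD=229 → NEW=255, ERR=-26
(0,1): OLD=1749/8 → NEW=255, ERR=-291/8
(0,2): OLD=-373/128 → NEW=0, ERR=-373/128
(0,3): OLD=191949/2048 → NEW=0, ERR=191949/2048
(0,4): OLD=6258843/32768 → NEW=255, ERR=-2096997/32768
(0,5): OLD=104334397/524288 → NEW=255, ERR=-29359043/524288
(0,6): OLD=1740643755/8388608 → NEW=255, ERR=-398451285/8388608
(1,0): OLD=8071/128 → NEW=0, ERR=8071/128
(1,1): OLD=36913/1024 → NEW=0, ERR=36913/1024
(1,2): OLD=2823301/32768 → NEW=0, ERR=2823301/32768
(1,3): OLD=22518561/131072 → NEW=255, ERR=-10904799/131072
(1,4): OLD=-478477885/8388608 → NEW=0, ERR=-478477885/8388608
(1,5): OLD=-493901389/67108864 → NEW=0, ERR=-493901389/67108864
(1,6): OLD=165825242397/1073741824 → NEW=255, ERR=-107978922723/1073741824
(2,0): OLD=810411/16384 → NEW=0, ERR=810411/16384
(2,1): OLD=36700809/524288 → NEW=0, ERR=36700809/524288
(2,2): OLD=1293558491/8388608 → NEW=255, ERR=-845536549/8388608
(2,3): OLD=5341393859/67108864 → NEW=0, ERR=5341393859/67108864
(2,4): OLD=133368117235/536870912 → NEW=255, ERR=-3533965325/536870912
(2,5): OLD=2463588067345/17179869184 → NEW=255, ERR=-1917278574575/17179869184
(2,6): OLD=-470347946873/274877906944 → NEW=0, ERR=-470347946873/274877906944
(3,0): OLD=1179292283/8388608 → NEW=255, ERR=-959802757/8388608
(3,1): OLD=11811833183/67108864 → NEW=255, ERR=-5300927137/67108864
(3,2): OLD=-2554455091/536870912 → NEW=0, ERR=-2554455091/536870912
(3,3): OLD=170203536875/2147483648 → NEW=0, ERR=170203536875/2147483648
(3,4): OLD=55708815408763/274877906944 → NEW=255, ERR=-14385050861957/274877906944
(3,5): OLD=139631799133985/2199023255552 → NEW=0, ERR=139631799133985/2199023255552
(3,6): OLD=8629680738504575/35184372088832 → NEW=255, ERR=-342334144147585/35184372088832
Output grid:
  Row 0: ##..###  (2 black, running=2)
  Row 1: ...#..#  (5 black, running=7)
  Row 2: ..#.##.  (4 black, running=11)
  Row 3: ##..#.#  (3 black, running=14)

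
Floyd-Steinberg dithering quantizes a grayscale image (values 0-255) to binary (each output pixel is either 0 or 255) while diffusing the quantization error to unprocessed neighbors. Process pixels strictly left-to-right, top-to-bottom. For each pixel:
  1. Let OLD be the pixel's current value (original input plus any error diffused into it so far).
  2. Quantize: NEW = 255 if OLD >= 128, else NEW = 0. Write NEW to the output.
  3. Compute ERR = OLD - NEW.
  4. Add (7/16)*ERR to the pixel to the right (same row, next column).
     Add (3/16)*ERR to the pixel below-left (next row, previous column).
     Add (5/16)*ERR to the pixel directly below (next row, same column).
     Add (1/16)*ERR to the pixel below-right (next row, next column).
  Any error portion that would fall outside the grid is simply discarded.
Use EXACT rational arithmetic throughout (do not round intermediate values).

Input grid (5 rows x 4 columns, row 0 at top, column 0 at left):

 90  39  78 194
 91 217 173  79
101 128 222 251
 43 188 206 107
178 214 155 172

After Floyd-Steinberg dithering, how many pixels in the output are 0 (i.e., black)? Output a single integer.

(0,0): OLD=90 → NEW=0, ERR=90
(0,1): OLD=627/8 → NEW=0, ERR=627/8
(0,2): OLD=14373/128 → NEW=0, ERR=14373/128
(0,3): OLD=497923/2048 → NEW=255, ERR=-24317/2048
(1,0): OLD=17129/128 → NEW=255, ERR=-15511/128
(1,1): OLD=220319/1024 → NEW=255, ERR=-40801/1024
(1,2): OLD=6335051/32768 → NEW=255, ERR=-2020789/32768
(1,3): OLD=29007357/524288 → NEW=0, ERR=29007357/524288
(2,0): OLD=911941/16384 → NEW=0, ERR=911941/16384
(2,1): OLD=63314695/524288 → NEW=0, ERR=63314695/524288
(2,2): OLD=276242835/1048576 → NEW=255, ERR=8855955/1048576
(2,3): OLD=4498481223/16777216 → NEW=255, ERR=220291143/16777216
(3,0): OLD=696564789/8388608 → NEW=0, ERR=696564789/8388608
(3,1): OLD=35853518699/134217728 → NEW=255, ERR=1627998059/134217728
(3,2): OLD=480940978453/2147483648 → NEW=255, ERR=-66667351787/2147483648
(3,3): OLD=3368943870227/34359738368 → NEW=0, ERR=3368943870227/34359738368
(4,0): OLD=442861266641/2147483648 → NEW=255, ERR=-104747063599/2147483648
(4,1): OLD=3364156470451/17179869184 → NEW=255, ERR=-1016710171469/17179869184
(4,2): OLD=76168419722899/549755813888 → NEW=255, ERR=-64019312818541/549755813888
(4,3): OLD=1317241477650677/8796093022208 → NEW=255, ERR=-925762243012363/8796093022208
Output grid:
  Row 0: ...#  (3 black, running=3)
  Row 1: ###.  (1 black, running=4)
  Row 2: ..##  (2 black, running=6)
  Row 3: .##.  (2 black, running=8)
  Row 4: ####  (0 black, running=8)

Answer: 8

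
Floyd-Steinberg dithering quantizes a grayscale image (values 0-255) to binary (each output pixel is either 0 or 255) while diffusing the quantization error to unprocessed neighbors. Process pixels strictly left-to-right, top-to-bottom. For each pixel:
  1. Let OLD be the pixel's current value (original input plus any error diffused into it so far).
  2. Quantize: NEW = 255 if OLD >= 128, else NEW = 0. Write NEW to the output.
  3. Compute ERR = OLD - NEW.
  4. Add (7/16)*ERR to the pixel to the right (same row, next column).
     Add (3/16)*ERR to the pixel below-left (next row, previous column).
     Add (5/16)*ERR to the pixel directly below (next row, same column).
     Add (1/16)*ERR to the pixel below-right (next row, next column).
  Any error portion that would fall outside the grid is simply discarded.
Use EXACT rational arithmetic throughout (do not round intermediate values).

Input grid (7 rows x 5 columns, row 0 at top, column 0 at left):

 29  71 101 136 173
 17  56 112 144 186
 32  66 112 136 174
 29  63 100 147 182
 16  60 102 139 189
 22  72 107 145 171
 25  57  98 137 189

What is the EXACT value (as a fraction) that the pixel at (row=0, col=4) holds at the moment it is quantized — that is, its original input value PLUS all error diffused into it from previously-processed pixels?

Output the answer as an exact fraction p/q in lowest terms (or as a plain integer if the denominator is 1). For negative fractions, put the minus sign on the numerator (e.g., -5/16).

Answer: 13764621/65536

Derivation:
(0,0): OLD=29 → NEW=0, ERR=29
(0,1): OLD=1339/16 → NEW=0, ERR=1339/16
(0,2): OLD=35229/256 → NEW=255, ERR=-30051/256
(0,3): OLD=346699/4096 → NEW=0, ERR=346699/4096
(0,4): OLD=13764621/65536 → NEW=255, ERR=-2947059/65536
Target (0,4): original=173, with diffused error = 13764621/65536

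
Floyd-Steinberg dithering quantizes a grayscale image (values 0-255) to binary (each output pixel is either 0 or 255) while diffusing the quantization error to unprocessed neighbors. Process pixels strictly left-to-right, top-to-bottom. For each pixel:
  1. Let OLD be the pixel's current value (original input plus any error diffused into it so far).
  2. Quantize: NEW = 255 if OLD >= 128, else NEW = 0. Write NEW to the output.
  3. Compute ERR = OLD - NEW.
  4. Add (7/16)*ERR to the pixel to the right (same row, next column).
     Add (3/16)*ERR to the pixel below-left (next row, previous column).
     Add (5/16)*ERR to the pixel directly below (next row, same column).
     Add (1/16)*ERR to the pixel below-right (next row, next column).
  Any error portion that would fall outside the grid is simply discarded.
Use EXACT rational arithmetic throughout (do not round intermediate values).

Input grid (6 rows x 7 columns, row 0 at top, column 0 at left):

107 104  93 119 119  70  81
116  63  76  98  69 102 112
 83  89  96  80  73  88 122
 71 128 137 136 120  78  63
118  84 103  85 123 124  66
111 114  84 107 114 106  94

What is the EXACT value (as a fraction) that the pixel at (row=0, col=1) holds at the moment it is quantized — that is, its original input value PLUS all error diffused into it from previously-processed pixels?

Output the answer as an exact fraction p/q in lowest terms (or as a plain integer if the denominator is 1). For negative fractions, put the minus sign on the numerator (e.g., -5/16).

(0,0): OLD=107 → NEW=0, ERR=107
(0,1): OLD=2413/16 → NEW=255, ERR=-1667/16
Target (0,1): original=104, with diffused error = 2413/16

Answer: 2413/16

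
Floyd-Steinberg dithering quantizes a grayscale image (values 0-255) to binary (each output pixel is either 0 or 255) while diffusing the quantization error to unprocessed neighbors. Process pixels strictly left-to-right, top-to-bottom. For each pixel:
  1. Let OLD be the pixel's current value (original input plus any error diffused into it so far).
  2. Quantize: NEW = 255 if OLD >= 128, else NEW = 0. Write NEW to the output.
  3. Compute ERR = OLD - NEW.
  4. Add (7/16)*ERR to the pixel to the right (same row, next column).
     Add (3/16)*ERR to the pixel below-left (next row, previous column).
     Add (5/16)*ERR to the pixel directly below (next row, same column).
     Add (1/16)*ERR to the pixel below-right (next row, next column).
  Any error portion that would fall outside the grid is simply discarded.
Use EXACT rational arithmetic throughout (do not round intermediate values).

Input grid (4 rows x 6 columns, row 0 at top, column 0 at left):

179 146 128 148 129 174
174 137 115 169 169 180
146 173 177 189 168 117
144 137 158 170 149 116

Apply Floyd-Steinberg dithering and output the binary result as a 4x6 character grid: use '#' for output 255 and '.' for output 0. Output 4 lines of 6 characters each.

(0,0): OLD=179 → NEW=255, ERR=-76
(0,1): OLD=451/4 → NEW=0, ERR=451/4
(0,2): OLD=11349/64 → NEW=255, ERR=-4971/64
(0,3): OLD=116755/1024 → NEW=0, ERR=116755/1024
(0,4): OLD=2930821/16384 → NEW=255, ERR=-1247099/16384
(0,5): OLD=36883363/262144 → NEW=255, ERR=-29963357/262144
(1,0): OLD=10969/64 → NEW=255, ERR=-5351/64
(1,1): OLD=59567/512 → NEW=0, ERR=59567/512
(1,2): OLD=2786139/16384 → NEW=255, ERR=-1391781/16384
(1,3): OLD=9721599/65536 → NEW=255, ERR=-6990081/65536
(1,4): OLD=353346397/4194304 → NEW=0, ERR=353346397/4194304
(1,5): OLD=11836694395/67108864 → NEW=255, ERR=-5276065925/67108864
(2,0): OLD=1160693/8192 → NEW=255, ERR=-928267/8192
(2,1): OLD=36340695/262144 → NEW=255, ERR=-30506025/262144
(2,2): OLD=364124485/4194304 → NEW=0, ERR=364124485/4194304
(2,3): OLD=6849682013/33554432 → NEW=255, ERR=-1706698147/33554432
(2,4): OLD=161776523415/1073741824 → NEW=255, ERR=-112027641705/1073741824
(2,5): OLD=894222606225/17179869184 → NEW=0, ERR=894222606225/17179869184
(3,0): OLD=363938981/4194304 → NEW=0, ERR=363938981/4194304
(3,1): OLD=4959052993/33554432 → NEW=255, ERR=-3597327167/33554432
(3,2): OLD=32592213843/268435456 → NEW=0, ERR=32592213843/268435456
(3,3): OLD=3317220988409/17179869184 → NEW=255, ERR=-1063645653511/17179869184
(3,4): OLD=13178957795545/137438953472 → NEW=0, ERR=13178957795545/137438953472
(3,5): OLD=368768768323607/2199023255552 → NEW=255, ERR=-191982161842153/2199023255552
Row 0: #.#.##
Row 1: #.##.#
Row 2: ##.##.
Row 3: .#.#.#

Answer: #.#.##
#.##.#
##.##.
.#.#.#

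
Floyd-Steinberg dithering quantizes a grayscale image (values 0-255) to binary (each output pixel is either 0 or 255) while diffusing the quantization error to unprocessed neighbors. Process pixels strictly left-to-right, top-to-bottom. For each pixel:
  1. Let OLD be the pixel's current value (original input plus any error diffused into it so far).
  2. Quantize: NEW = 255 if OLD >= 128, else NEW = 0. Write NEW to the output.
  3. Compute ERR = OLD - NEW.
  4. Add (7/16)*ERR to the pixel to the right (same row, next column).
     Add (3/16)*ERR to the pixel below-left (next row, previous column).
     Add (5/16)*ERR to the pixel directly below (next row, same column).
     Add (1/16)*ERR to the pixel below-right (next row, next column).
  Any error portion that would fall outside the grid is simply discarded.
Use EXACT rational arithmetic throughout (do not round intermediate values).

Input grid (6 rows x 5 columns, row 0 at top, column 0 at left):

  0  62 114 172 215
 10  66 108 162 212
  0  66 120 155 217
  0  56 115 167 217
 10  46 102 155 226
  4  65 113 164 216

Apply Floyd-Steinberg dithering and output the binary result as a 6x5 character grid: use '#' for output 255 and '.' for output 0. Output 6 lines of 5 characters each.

Answer: ..#.#
..###
...##
..#.#
..#.#
..###

Derivation:
(0,0): OLD=0 → NEW=0, ERR=0
(0,1): OLD=62 → NEW=0, ERR=62
(0,2): OLD=1129/8 → NEW=255, ERR=-911/8
(0,3): OLD=15639/128 → NEW=0, ERR=15639/128
(0,4): OLD=549793/2048 → NEW=255, ERR=27553/2048
(1,0): OLD=173/8 → NEW=0, ERR=173/8
(1,1): OLD=4703/64 → NEW=0, ERR=4703/64
(1,2): OLD=268999/2048 → NEW=255, ERR=-253241/2048
(1,3): OLD=1159073/8192 → NEW=255, ERR=-929887/8192
(1,4): OLD=22830011/131072 → NEW=255, ERR=-10593349/131072
(2,0): OLD=21029/1024 → NEW=0, ERR=21029/1024
(2,1): OLD=2494139/32768 → NEW=0, ERR=2494139/32768
(2,2): OLD=51363545/524288 → NEW=0, ERR=51363545/524288
(2,3): OLD=1170265331/8388608 → NEW=255, ERR=-968829709/8388608
(2,4): OLD=18001363045/134217728 → NEW=255, ERR=-16224157595/134217728
(3,0): OLD=10847057/524288 → NEW=0, ERR=10847057/524288
(3,1): OLD=455040025/4194304 → NEW=0, ERR=455040025/4194304
(3,2): OLD=23646693127/134217728 → NEW=255, ERR=-10578827513/134217728
(3,3): OLD=10721762165/134217728 → NEW=0, ERR=10721762165/134217728
(3,4): OLD=111108555863/536870912 → NEW=255, ERR=-25793526697/536870912
(4,0): OLD=2470090995/67108864 → NEW=0, ERR=2470090995/67108864
(4,1): OLD=177212289791/2147483648 → NEW=0, ERR=177212289791/2147483648
(4,2): OLD=4646498217753/34359738368 → NEW=255, ERR=-4115235066087/34359738368
(4,3): OLD=62468824292079/549755813888 → NEW=0, ERR=62468824292079/549755813888
(4,4): OLD=2337052274202761/8796093022208 → NEW=255, ERR=94048553539721/8796093022208
(5,0): OLD=1064290382045/34359738368 → NEW=0, ERR=1064290382045/34359738368
(5,1): OLD=23140062575747/274877906944 → NEW=0, ERR=23140062575747/274877906944
(5,2): OLD=1221473401345735/8796093022208 → NEW=255, ERR=-1021530319317305/8796093022208
(5,3): OLD=5039096820529967/35184372088832 → NEW=255, ERR=-3932918062122193/35184372088832
(5,4): OLD=99945739329635517/562949953421312 → NEW=255, ERR=-43606498792799043/562949953421312
Row 0: ..#.#
Row 1: ..###
Row 2: ...##
Row 3: ..#.#
Row 4: ..#.#
Row 5: ..###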